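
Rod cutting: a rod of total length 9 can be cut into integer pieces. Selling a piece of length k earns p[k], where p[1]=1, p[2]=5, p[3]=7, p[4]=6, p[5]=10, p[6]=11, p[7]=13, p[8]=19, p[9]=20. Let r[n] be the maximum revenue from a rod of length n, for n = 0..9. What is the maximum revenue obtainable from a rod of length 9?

22

   n    0    1    2    3    4    5    6    7    8    9
r[n]    0    1    5    7   10   12   15   17   20   22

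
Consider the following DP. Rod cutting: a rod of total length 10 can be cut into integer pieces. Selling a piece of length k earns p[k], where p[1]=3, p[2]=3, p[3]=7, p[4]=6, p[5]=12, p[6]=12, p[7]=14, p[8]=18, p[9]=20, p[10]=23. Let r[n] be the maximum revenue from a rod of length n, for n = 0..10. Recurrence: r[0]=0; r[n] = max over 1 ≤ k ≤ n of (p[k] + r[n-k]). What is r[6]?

   n    0    1    2    3    4    5    6    7    8    9   10
r[n]    0    3    6    9   12   15   18   21   24   27   30

18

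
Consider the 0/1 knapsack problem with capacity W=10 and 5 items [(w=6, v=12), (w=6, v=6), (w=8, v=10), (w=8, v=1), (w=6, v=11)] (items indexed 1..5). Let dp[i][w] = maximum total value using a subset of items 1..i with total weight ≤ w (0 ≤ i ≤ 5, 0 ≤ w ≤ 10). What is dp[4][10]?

12

i\w   0   1   2   3   4   5   6   7   8   9  10
  0   0   0   0   0   0   0   0   0   0   0   0
  1   0   0   0   0   0   0  12  12  12  12  12
  2   0   0   0   0   0   0  12  12  12  12  12
  3   0   0   0   0   0   0  12  12  12  12  12
  4   0   0   0   0   0   0  12  12  12  12  12
  5   0   0   0   0   0   0  12  12  12  12  12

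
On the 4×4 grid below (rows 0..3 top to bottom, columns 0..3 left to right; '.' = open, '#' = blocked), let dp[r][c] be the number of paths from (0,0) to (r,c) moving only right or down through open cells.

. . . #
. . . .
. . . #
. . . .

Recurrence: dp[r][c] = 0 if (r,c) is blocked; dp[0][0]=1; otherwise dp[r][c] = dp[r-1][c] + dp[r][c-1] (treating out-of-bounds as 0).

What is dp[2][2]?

6

r\c   0   1   2   3
  0   1   1   1   0
  1   1   2   3   3
  2   1   3   6   0
  3   1   4  10  10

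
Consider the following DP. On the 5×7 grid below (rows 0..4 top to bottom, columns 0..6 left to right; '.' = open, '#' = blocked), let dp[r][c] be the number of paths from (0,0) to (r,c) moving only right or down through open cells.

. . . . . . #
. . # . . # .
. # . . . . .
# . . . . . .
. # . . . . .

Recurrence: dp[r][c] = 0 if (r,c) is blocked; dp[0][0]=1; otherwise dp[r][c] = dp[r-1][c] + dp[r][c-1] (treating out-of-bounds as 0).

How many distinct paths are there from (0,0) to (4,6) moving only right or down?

22

r\c   0   1   2   3   4   5   6
  0   1   1   1   1   1   1   0
  1   1   2   0   1   2   0   0
  2   1   0   0   1   3   3   3
  3   0   0   0   1   4   7  10
  4   0   0   0   1   5  12  22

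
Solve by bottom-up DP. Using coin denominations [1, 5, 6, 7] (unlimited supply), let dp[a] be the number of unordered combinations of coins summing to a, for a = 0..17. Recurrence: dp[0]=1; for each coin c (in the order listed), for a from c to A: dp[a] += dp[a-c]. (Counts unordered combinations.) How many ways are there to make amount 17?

14

after  coin     0     1     2     3     4     5     6     7     8     9    10    11    12    13    14    15    16    17
          1     1     1     1     1     1     1     1     1     1     1     1     1     1     1     1     1     1     1
          5     1     1     1     1     1     2     2     2     2     2     3     3     3     3     3     4     4     4
          6     1     1     1     1     1     2     3     3     3     3     4     5     6     6     6     7     8     9
          7     1     1     1     1     1     2     3     4     4     4     5     6     8     9    10    11    12    14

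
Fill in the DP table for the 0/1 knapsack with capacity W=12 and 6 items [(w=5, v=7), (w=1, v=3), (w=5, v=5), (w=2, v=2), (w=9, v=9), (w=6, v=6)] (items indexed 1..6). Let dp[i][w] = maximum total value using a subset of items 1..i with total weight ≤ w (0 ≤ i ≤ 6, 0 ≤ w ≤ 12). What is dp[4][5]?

i\w   0   1   2   3   4   5   6   7   8   9  10  11  12
  0   0   0   0   0   0   0   0   0   0   0   0   0   0
  1   0   0   0   0   0   7   7   7   7   7   7   7   7
  2   0   3   3   3   3   7  10  10  10  10  10  10  10
  3   0   3   3   3   3   7  10  10  10  10  12  15  15
  4   0   3   3   5   5   7  10  10  12  12  12  15  15
  5   0   3   3   5   5   7  10  10  12  12  12  15  15
  6   0   3   3   5   5   7  10  10  12  12  12  15  16

7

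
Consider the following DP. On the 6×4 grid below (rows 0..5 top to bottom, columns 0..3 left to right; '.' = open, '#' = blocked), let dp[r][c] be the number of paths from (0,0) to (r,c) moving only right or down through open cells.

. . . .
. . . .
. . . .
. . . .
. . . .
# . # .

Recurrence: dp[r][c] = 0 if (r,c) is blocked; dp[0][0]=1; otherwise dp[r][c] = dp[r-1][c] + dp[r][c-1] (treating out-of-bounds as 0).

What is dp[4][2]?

15

r\c   0   1   2   3
  0   1   1   1   1
  1   1   2   3   4
  2   1   3   6  10
  3   1   4  10  20
  4   1   5  15  35
  5   0   5   0  35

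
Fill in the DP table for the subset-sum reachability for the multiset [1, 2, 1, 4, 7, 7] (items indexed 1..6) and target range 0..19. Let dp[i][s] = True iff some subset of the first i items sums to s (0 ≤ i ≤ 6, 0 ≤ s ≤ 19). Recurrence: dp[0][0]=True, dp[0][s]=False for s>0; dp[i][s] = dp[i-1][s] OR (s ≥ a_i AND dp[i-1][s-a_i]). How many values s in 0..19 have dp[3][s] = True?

i\s   0   1   2   3   4   5   6   7   8   9  10  11  12  13  14  15  16  17  18  19
  0   T   F   F   F   F   F   F   F   F   F   F   F   F   F   F   F   F   F   F   F
  1   T   T   F   F   F   F   F   F   F   F   F   F   F   F   F   F   F   F   F   F
  2   T   T   T   T   F   F   F   F   F   F   F   F   F   F   F   F   F   F   F   F
  3   T   T   T   T   T   F   F   F   F   F   F   F   F   F   F   F   F   F   F   F
  4   T   T   T   T   T   T   T   T   T   F   F   F   F   F   F   F   F   F   F   F
  5   T   T   T   T   T   T   T   T   T   T   T   T   T   T   T   T   F   F   F   F
  6   T   T   T   T   T   T   T   T   T   T   T   T   T   T   T   T   T   T   T   T

5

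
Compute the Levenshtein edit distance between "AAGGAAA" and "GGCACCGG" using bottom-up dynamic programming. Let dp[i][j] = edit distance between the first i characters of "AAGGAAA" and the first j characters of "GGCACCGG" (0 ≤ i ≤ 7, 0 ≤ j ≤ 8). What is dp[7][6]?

   ''  G  G  C  A  C  C  G  G
''  0  1  2  3  4  5  6  7  8
 A  1  1  2  3  3  4  5  6  7
 A  2  2  2  3  3  4  5  6  7
 G  3  2  2  3  4  4  5  5  6
 G  4  3  2  3  4  5  5  5  5
 A  5  4  3  3  3  4  5  6  6
 A  6  5  4  4  3  4  5  6  7
 A  7  6  5  5  4  4  5  6  7

5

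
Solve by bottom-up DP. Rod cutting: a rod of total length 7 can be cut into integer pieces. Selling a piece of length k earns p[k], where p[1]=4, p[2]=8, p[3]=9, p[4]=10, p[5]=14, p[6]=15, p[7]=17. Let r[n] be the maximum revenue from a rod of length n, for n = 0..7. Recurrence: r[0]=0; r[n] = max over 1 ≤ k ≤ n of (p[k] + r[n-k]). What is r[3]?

   n    0    1    2    3    4    5    6    7
r[n]    0    4    8   12   16   20   24   28

12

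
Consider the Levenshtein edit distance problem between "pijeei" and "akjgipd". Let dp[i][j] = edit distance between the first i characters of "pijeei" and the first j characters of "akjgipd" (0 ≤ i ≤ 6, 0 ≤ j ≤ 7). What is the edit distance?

   ''  a  k  j  g  i  p  d
''  0  1  2  3  4  5  6  7
 p  1  1  2  3  4  5  5  6
 i  2  2  2  3  4  4  5  6
 j  3  3  3  2  3  4  5  6
 e  4  4  4  3  3  4  5  6
 e  5  5  5  4  4  4  5  6
 i  6  6  6  5  5  4  5  6

6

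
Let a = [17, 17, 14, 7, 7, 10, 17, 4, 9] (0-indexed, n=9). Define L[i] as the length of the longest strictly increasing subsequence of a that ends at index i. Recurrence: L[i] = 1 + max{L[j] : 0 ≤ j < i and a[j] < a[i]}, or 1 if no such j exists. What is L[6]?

   i    0    1    2    3    4    5    6    7    8
a[i]   17   17   14    7    7   10   17    4    9
L[i]    1    1    1    1    1    2    3    1    2

3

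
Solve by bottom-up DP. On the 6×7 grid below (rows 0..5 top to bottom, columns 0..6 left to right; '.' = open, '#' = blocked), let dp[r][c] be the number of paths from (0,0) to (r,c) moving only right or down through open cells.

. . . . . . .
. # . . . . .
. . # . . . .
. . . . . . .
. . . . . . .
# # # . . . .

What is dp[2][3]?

r\c   0   1   2   3   4   5   6
  0   1   1   1   1   1   1   1
  1   1   0   1   2   3   4   5
  2   1   1   0   2   5   9  14
  3   1   2   2   4   9  18  32
  4   1   3   5   9  18  36  68
  5   0   0   0   9  27  63 131

2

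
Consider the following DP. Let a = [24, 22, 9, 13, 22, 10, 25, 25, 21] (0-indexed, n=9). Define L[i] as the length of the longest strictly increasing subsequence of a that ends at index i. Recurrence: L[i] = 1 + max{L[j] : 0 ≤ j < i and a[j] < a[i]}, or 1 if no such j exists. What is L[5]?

2

   i    0    1    2    3    4    5    6    7    8
a[i]   24   22    9   13   22   10   25   25   21
L[i]    1    1    1    2    3    2    4    4    3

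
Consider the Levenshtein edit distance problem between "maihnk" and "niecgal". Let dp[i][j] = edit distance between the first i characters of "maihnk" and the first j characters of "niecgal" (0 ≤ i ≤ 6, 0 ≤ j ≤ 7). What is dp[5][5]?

   ''  n  i  e  c  g  a  l
''  0  1  2  3  4  5  6  7
 m  1  1  2  3  4  5  6  7
 a  2  2  2  3  4  5  5  6
 i  3  3  2  3  4  5  6  6
 h  4  4  3  3  4  5  6  7
 n  5  4  4  4  4  5  6  7
 k  6  5  5  5  5  5  6  7

5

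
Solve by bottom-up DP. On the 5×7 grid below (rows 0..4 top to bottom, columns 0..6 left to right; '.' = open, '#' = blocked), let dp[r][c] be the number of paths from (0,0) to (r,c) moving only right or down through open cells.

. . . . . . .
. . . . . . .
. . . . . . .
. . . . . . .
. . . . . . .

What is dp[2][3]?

r\c   0   1   2   3   4   5   6
  0   1   1   1   1   1   1   1
  1   1   2   3   4   5   6   7
  2   1   3   6  10  15  21  28
  3   1   4  10  20  35  56  84
  4   1   5  15  35  70 126 210

10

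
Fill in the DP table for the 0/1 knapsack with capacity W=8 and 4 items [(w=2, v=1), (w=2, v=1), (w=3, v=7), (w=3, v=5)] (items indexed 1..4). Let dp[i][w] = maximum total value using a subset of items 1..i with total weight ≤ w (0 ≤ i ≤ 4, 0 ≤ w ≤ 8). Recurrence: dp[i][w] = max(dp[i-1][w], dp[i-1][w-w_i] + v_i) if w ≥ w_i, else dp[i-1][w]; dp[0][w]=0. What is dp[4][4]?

7

i\w   0   1   2   3   4   5   6   7   8
  0   0   0   0   0   0   0   0   0   0
  1   0   0   1   1   1   1   1   1   1
  2   0   0   1   1   2   2   2   2   2
  3   0   0   1   7   7   8   8   9   9
  4   0   0   1   7   7   8  12  12  13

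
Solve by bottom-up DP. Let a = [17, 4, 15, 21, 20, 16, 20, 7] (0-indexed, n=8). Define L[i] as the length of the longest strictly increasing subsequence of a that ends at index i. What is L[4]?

3

   i    0    1    2    3    4    5    6    7
a[i]   17    4   15   21   20   16   20    7
L[i]    1    1    2    3    3    3    4    2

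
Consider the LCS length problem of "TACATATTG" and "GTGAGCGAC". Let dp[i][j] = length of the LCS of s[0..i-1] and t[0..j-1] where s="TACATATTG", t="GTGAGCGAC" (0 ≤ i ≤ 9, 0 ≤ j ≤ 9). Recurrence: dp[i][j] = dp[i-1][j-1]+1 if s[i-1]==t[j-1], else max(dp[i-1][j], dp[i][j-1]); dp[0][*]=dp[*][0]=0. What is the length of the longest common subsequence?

4

   ''  G  T  G  A  G  C  G  A  C
''  0  0  0  0  0  0  0  0  0  0
 T  0  0  1  1  1  1  1  1  1  1
 A  0  0  1  1  2  2  2  2  2  2
 C  0  0  1  1  2  2  3  3  3  3
 A  0  0  1  1  2  2  3  3  4  4
 T  0  0  1  1  2  2  3  3  4  4
 A  0  0  1  1  2  2  3  3  4  4
 T  0  0  1  1  2  2  3  3  4  4
 T  0  0  1  1  2  2  3  3  4  4
 G  0  1  1  2  2  3  3  4  4  4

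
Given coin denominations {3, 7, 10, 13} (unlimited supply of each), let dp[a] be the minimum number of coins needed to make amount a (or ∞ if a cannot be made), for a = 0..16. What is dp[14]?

 a  0  1  2  3  4  5  6  7  8  9 10 11 12 13 14 15 16
dp  0  -  -  1  -  -  2  1  -  3  1  -  4  1  2  5  2
(- denotes ∞ / unreachable)

2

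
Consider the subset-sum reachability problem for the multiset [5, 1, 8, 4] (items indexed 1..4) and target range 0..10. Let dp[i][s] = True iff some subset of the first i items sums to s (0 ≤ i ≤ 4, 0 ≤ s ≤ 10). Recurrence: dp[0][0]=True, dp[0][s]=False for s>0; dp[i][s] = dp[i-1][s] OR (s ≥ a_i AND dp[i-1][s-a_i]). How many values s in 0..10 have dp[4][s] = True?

i\s   0   1   2   3   4   5   6   7   8   9  10
  0   T   F   F   F   F   F   F   F   F   F   F
  1   T   F   F   F   F   T   F   F   F   F   F
  2   T   T   F   F   F   T   T   F   F   F   F
  3   T   T   F   F   F   T   T   F   T   T   F
  4   T   T   F   F   T   T   T   F   T   T   T

8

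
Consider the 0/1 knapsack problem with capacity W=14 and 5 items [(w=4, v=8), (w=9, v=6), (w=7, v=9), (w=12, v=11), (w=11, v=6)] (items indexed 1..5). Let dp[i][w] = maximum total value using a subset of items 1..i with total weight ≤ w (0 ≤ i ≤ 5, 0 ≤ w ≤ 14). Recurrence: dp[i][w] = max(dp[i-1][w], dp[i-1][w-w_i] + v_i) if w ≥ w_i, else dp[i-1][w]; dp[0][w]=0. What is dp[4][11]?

17

i\w   0   1   2   3   4   5   6   7   8   9  10  11  12  13  14
  0   0   0   0   0   0   0   0   0   0   0   0   0   0   0   0
  1   0   0   0   0   8   8   8   8   8   8   8   8   8   8   8
  2   0   0   0   0   8   8   8   8   8   8   8   8   8  14  14
  3   0   0   0   0   8   8   8   9   9   9   9  17  17  17  17
  4   0   0   0   0   8   8   8   9   9   9   9  17  17  17  17
  5   0   0   0   0   8   8   8   9   9   9   9  17  17  17  17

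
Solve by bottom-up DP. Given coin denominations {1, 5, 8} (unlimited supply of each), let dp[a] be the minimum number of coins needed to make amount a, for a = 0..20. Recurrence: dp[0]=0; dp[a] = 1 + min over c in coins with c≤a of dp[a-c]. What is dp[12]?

 a  0  1  2  3  4  5  6  7  8  9 10 11 12 13 14 15 16 17 18 19 20
dp  0  1  2  3  4  1  2  3  1  2  2  3  4  2  3  3  2  3  3  4  4

4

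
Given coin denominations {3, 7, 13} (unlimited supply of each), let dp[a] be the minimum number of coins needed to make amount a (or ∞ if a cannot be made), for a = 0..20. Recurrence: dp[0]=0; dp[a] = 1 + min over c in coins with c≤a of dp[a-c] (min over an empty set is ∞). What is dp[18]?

 a  0  1  2  3  4  5  6  7  8  9 10 11 12 13 14 15 16 17 18 19 20
dp  0  -  -  1  -  -  2  1  -  3  2  -  4  1  2  5  2  3  6  3  2
(- denotes ∞ / unreachable)

6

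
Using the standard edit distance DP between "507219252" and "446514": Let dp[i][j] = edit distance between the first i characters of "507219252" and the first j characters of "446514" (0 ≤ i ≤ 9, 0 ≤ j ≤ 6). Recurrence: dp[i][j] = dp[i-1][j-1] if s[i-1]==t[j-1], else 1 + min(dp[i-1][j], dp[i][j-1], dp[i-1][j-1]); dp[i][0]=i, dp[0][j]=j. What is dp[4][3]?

   ''  4  4  6  5  1  4
''  0  1  2  3  4  5  6
 5  1  1  2  3  3  4  5
 0  2  2  2  3  4  4  5
 7  3  3  3  3  4  5  5
 2  4  4  4  4  4  5  6
 1  5  5  5  5  5  4  5
 9  6  6  6  6  6  5  5
 2  7  7  7  7  7  6  6
 5  8  8  8  8  7  7  7
 2  9  9  9  9  8  8  8

4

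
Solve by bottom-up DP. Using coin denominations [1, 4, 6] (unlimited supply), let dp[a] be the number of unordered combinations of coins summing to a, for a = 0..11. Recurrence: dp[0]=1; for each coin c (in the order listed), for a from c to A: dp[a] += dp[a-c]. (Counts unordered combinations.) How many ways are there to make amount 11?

5

after  coin     0     1     2     3     4     5     6     7     8     9    10    11
          1     1     1     1     1     1     1     1     1     1     1     1     1
          4     1     1     1     1     2     2     2     2     3     3     3     3
          6     1     1     1     1     2     2     3     3     4     4     5     5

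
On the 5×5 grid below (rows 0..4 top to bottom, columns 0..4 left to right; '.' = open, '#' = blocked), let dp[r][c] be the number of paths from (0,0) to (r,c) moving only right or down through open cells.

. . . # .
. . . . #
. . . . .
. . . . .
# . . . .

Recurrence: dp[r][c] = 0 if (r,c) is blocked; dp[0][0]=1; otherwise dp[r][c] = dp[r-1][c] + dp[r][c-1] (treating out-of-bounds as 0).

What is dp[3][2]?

10

r\c   0   1   2   3   4
  0   1   1   1   0   0
  1   1   2   3   3   0
  2   1   3   6   9   9
  3   1   4  10  19  28
  4   0   4  14  33  61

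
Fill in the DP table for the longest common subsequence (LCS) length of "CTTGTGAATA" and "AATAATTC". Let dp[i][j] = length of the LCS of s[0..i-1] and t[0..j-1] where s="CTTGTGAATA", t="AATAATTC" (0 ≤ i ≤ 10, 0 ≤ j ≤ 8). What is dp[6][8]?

3

   ''  A  A  T  A  A  T  T  C
''  0  0  0  0  0  0  0  0  0
 C  0  0  0  0  0  0  0  0  1
 T  0  0  0  1  1  1  1  1  1
 T  0  0  0  1  1  1  2  2  2
 G  0  0  0  1  1  1  2  2  2
 T  0  0  0  1  1  1  2  3  3
 G  0  0  0  1  1  1  2  3  3
 A  0  1  1  1  2  2  2  3  3
 A  0  1  2  2  2  3  3  3  3
 T  0  1  2  3  3  3  4  4  4
 A  0  1  2  3  4  4  4  4  4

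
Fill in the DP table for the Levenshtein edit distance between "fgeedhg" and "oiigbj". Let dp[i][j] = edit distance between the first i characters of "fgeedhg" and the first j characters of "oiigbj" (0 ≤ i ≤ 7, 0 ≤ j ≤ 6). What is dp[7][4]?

   ''  o  i  i  g  b  j
''  0  1  2  3  4  5  6
 f  1  1  2  3  4  5  6
 g  2  2  2  3  3  4  5
 e  3  3  3  3  4  4  5
 e  4  4  4  4  4  5  5
 d  5  5  5  5  5  5  6
 h  6  6  6  6  6  6  6
 g  7  7  7  7  6  7  7

6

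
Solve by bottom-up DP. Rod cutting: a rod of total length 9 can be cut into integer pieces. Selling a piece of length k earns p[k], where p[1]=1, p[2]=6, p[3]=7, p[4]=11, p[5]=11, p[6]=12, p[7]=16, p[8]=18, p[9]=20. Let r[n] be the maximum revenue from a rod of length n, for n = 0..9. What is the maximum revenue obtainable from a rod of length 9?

25

   n    0    1    2    3    4    5    6    7    8    9
r[n]    0    1    6    7   12   13   18   19   24   25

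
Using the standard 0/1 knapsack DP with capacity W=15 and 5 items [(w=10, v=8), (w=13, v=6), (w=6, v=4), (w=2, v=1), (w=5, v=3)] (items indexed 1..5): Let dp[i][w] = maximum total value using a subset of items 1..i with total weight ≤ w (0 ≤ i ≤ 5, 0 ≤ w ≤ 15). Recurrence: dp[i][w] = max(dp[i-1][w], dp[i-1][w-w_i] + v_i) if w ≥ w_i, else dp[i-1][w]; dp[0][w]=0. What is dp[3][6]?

4

i\w   0   1   2   3   4   5   6   7   8   9  10  11  12  13  14  15
  0   0   0   0   0   0   0   0   0   0   0   0   0   0   0   0   0
  1   0   0   0   0   0   0   0   0   0   0   8   8   8   8   8   8
  2   0   0   0   0   0   0   0   0   0   0   8   8   8   8   8   8
  3   0   0   0   0   0   0   4   4   4   4   8   8   8   8   8   8
  4   0   0   1   1   1   1   4   4   5   5   8   8   9   9   9   9
  5   0   0   1   1   1   3   4   4   5   5   8   8   9   9   9  11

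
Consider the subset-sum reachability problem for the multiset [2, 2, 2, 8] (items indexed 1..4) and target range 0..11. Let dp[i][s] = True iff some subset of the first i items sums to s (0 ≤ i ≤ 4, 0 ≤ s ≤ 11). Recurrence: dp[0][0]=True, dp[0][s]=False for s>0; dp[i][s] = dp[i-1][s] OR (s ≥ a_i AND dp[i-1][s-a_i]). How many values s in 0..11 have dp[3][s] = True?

i\s   0   1   2   3   4   5   6   7   8   9  10  11
  0   T   F   F   F   F   F   F   F   F   F   F   F
  1   T   F   T   F   F   F   F   F   F   F   F   F
  2   T   F   T   F   T   F   F   F   F   F   F   F
  3   T   F   T   F   T   F   T   F   F   F   F   F
  4   T   F   T   F   T   F   T   F   T   F   T   F

4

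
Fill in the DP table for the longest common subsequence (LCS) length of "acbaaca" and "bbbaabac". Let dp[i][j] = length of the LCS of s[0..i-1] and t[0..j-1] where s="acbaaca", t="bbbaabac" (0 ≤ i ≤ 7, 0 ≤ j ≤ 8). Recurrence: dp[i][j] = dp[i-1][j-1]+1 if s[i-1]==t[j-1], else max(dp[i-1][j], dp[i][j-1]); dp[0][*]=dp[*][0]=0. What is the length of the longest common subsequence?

   ''  b  b  b  a  a  b  a  c
''  0  0  0  0  0  0  0  0  0
 a  0  0  0  0  1  1  1  1  1
 c  0  0  0  0  1  1  1  1  2
 b  0  1  1  1  1  1  2  2  2
 a  0  1  1  1  2  2  2  3  3
 a  0  1  1  1  2  3  3  3  3
 c  0  1  1  1  2  3  3  3  4
 a  0  1  1  1  2  3  3  4  4

4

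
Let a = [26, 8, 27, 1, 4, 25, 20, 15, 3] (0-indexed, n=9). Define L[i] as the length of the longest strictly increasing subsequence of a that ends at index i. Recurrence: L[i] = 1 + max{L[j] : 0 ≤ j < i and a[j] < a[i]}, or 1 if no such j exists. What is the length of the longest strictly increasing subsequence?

   i    0    1    2    3    4    5    6    7    8
a[i]   26    8   27    1    4   25   20   15    3
L[i]    1    1    2    1    2    3    3    3    2

3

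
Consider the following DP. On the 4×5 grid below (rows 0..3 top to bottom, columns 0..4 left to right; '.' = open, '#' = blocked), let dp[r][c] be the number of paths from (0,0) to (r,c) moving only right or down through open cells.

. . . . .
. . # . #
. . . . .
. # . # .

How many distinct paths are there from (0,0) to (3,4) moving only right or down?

4

r\c   0   1   2   3   4
  0   1   1   1   1   1
  1   1   2   0   1   0
  2   1   3   3   4   4
  3   1   0   3   0   4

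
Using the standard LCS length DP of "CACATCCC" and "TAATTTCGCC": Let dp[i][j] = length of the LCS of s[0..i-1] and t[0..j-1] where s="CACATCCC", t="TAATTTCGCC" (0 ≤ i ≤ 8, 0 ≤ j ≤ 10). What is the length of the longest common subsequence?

   ''  T  A  A  T  T  T  C  G  C  C
''  0  0  0  0  0  0  0  0  0  0  0
 C  0  0  0  0  0  0  0  1  1  1  1
 A  0  0  1  1  1  1  1  1  1  1  1
 C  0  0  1  1  1  1  1  2  2  2  2
 A  0  0  1  2  2  2  2  2  2  2  2
 T  0  1  1  2  3  3  3  3  3  3  3
 C  0  1  1  2  3  3  3  4  4  4  4
 C  0  1  1  2  3  3  3  4  4  5  5
 C  0  1  1  2  3  3  3  4  4  5  6

6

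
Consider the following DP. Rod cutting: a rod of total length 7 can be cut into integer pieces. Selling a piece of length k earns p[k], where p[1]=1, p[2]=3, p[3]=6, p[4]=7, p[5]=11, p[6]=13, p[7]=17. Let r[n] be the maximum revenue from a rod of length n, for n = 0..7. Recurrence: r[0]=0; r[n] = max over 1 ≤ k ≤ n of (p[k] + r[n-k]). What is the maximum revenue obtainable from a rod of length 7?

17

   n    0    1    2    3    4    5    6    7
r[n]    0    1    3    6    7   11   13   17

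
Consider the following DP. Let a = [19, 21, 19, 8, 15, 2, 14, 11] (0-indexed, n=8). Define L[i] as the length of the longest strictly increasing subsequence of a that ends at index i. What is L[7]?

   i    0    1    2    3    4    5    6    7
a[i]   19   21   19    8   15    2   14   11
L[i]    1    2    1    1    2    1    2    2

2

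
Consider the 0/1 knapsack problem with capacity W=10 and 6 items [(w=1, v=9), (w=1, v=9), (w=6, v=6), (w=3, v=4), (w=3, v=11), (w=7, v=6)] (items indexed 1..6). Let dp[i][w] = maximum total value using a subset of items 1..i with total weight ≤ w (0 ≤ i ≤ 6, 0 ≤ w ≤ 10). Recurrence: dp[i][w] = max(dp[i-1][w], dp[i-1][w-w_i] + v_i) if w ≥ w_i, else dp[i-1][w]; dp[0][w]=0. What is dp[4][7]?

22

i\w   0   1   2   3   4   5   6   7   8   9  10
  0   0   0   0   0   0   0   0   0   0   0   0
  1   0   9   9   9   9   9   9   9   9   9   9
  2   0   9  18  18  18  18  18  18  18  18  18
  3   0   9  18  18  18  18  18  18  24  24  24
  4   0   9  18  18  18  22  22  22  24  24  24
  5   0   9  18  18  20  29  29  29  33  33  33
  6   0   9  18  18  20  29  29  29  33  33  33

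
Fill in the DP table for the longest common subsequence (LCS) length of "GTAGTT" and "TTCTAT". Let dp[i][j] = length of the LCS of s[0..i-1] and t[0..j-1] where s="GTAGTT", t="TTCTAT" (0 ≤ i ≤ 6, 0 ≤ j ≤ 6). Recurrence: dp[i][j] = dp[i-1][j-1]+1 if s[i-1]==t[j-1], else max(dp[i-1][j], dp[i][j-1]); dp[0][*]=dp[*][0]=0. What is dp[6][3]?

   ''  T  T  C  T  A  T
''  0  0  0  0  0  0  0
 G  0  0  0  0  0  0  0
 T  0  1  1  1  1  1  1
 A  0  1  1  1  1  2  2
 G  0  1  1  1  1  2  2
 T  0  1  2  2  2  2  3
 T  0  1  2  2  3  3  3

2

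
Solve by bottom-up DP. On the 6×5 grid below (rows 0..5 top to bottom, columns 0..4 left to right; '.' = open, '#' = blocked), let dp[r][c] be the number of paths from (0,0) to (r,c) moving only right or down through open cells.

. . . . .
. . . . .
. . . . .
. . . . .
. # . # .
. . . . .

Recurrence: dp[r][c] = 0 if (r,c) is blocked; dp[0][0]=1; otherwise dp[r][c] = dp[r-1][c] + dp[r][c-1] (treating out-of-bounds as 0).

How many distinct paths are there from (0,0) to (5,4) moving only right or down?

46

r\c   0   1   2   3   4
  0   1   1   1   1   1
  1   1   2   3   4   5
  2   1   3   6  10  15
  3   1   4  10  20  35
  4   1   0  10   0  35
  5   1   1  11  11  46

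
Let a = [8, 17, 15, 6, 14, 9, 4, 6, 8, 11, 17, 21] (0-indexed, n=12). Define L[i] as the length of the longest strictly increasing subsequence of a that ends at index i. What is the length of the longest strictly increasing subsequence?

6

   i    0    1    2    3    4    5    6    7    8    9   10   11
a[i]    8   17   15    6   14    9    4    6    8   11   17   21
L[i]    1    2    2    1    2    2    1    2    3    4    5    6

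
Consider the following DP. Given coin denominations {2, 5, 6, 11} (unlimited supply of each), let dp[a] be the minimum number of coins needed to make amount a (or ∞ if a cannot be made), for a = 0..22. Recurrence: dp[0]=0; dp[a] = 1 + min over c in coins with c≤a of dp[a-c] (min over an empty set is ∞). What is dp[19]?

 a  0  1  2  3  4  5  6  7  8  9 10 11 12 13 14 15 16 17 18 19 20 21 22
dp  0  -  1  -  2  1  1  2  2  3  2  1  2  2  3  3  2  2  3  3  4  3  2
(- denotes ∞ / unreachable)

3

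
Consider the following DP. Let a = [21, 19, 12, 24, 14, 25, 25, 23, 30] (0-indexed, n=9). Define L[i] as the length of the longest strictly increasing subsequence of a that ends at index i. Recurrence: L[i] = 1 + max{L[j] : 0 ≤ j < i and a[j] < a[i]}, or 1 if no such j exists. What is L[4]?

   i    0    1    2    3    4    5    6    7    8
a[i]   21   19   12   24   14   25   25   23   30
L[i]    1    1    1    2    2    3    3    3    4

2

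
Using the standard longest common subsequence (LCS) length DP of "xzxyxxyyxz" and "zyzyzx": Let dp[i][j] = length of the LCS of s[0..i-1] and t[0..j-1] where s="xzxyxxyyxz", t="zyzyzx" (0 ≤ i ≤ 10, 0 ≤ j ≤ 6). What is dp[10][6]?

   ''  z  y  z  y  z  x
''  0  0  0  0  0  0  0
 x  0  0  0  0  0  0  1
 z  0  1  1  1  1  1  1
 x  0  1  1  1  1  1  2
 y  0  1  2  2  2  2  2
 x  0  1  2  2  2  2  3
 x  0  1  2  2  2  2  3
 y  0  1  2  2  3  3  3
 y  0  1  2  2  3  3  3
 x  0  1  2  2  3  3  4
 z  0  1  2  3  3  4  4

4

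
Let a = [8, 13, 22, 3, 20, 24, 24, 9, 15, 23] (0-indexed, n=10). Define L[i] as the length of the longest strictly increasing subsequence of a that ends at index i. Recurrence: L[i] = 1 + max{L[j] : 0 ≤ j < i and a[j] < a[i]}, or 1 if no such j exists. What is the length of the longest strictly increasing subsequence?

4

   i    0    1    2    3    4    5    6    7    8    9
a[i]    8   13   22    3   20   24   24    9   15   23
L[i]    1    2    3    1    3    4    4    2    3    4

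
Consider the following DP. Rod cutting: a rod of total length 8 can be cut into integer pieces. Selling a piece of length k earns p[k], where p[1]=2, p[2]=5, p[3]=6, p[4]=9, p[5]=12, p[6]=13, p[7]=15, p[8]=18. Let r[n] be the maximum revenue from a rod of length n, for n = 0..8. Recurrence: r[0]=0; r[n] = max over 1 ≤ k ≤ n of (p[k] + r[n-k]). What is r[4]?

   n    0    1    2    3    4    5    6    7    8
r[n]    0    2    5    7   10   12   15   17   20

10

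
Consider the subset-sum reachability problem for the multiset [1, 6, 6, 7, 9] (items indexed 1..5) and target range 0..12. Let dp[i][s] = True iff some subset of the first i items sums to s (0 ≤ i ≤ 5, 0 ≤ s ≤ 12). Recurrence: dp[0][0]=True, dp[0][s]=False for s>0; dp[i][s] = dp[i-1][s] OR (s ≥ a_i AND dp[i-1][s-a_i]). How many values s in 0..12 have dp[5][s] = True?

8

i\s   0   1   2   3   4   5   6   7   8   9  10  11  12
  0   T   F   F   F   F   F   F   F   F   F   F   F   F
  1   T   T   F   F   F   F   F   F   F   F   F   F   F
  2   T   T   F   F   F   F   T   T   F   F   F   F   F
  3   T   T   F   F   F   F   T   T   F   F   F   F   T
  4   T   T   F   F   F   F   T   T   T   F   F   F   T
  5   T   T   F   F   F   F   T   T   T   T   T   F   T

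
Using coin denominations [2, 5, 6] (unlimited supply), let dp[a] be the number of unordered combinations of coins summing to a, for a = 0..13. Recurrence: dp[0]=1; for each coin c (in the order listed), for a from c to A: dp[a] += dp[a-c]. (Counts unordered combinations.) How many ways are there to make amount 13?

after  coin     0     1     2     3     4     5     6     7     8     9    10    11    12    13
          2     1     0     1     0     1     0     1     0     1     0     1     0     1     0
          5     1     0     1     0     1     1     1     1     1     1     2     1     2     1
          6     1     0     1     0     1     1     2     1     2     1     3     2     4     2

2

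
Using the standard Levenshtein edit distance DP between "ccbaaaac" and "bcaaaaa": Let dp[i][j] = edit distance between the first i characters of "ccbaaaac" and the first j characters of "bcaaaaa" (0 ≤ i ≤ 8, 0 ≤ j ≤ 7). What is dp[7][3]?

   ''  b  c  a  a  a  a  a
''  0  1  2  3  4  5  6  7
 c  1  1  1  2  3  4  5  6
 c  2  2  1  2  3  4  5  6
 b  3  2  2  2  3  4  5  6
 a  4  3  3  2  2  3  4  5
 a  5  4  4  3  2  2  3  4
 a  6  5  5  4  3  2  2  3
 a  7  6  6  5  4  3  2  2
 c  8  7  6  6  5  4  3  3

5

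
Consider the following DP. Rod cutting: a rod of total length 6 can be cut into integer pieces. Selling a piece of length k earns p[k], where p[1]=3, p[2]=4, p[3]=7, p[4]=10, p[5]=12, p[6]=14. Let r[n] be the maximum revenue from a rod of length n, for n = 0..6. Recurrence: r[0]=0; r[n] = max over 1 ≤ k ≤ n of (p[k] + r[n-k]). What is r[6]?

   n    0    1    2    3    4    5    6
r[n]    0    3    6    9   12   15   18

18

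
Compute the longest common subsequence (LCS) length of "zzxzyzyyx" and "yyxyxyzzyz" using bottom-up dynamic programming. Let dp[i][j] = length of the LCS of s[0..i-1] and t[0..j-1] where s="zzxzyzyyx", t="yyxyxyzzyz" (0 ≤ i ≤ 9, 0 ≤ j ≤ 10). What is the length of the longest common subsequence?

   ''  y  y  x  y  x  y  z  z  y  z
''  0  0  0  0  0  0  0  0  0  0  0
 z  0  0  0  0  0  0  0  1  1  1  1
 z  0  0  0  0  0  0  0  1  2  2  2
 x  0  0  0  1  1  1  1  1  2  2  2
 z  0  0  0  1  1  1  1  2  2  2  3
 y  0  1  1  1  2  2  2  2  2  3  3
 z  0  1  1  1  2  2  2  3  3  3  4
 y  0  1  2  2  2  2  3  3  3  4  4
 y  0  1  2  2  3  3  3  3  3  4  4
 x  0  1  2  3  3  4  4  4  4  4  4

4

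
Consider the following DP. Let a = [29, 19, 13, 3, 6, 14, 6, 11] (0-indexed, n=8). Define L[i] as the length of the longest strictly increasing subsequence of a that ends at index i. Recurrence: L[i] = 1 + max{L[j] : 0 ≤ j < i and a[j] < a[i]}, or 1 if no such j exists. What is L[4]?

2

   i    0    1    2    3    4    5    6    7
a[i]   29   19   13    3    6   14    6   11
L[i]    1    1    1    1    2    3    2    3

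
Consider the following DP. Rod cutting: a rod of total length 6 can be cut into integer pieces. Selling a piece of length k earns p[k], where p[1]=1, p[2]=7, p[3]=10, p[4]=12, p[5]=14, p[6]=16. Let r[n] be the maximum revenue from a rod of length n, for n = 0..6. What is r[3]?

10

   n    0    1    2    3    4    5    6
r[n]    0    1    7   10   14   17   21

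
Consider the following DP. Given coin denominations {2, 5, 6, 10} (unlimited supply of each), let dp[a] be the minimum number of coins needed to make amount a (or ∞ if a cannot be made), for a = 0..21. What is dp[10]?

1

 a  0  1  2  3  4  5  6  7  8  9 10 11 12 13 14 15 16 17 18 19 20 21
dp  0  -  1  -  2  1  1  2  2  3  1  2  2  3  3  2  2  3  3  4  2  3
(- denotes ∞ / unreachable)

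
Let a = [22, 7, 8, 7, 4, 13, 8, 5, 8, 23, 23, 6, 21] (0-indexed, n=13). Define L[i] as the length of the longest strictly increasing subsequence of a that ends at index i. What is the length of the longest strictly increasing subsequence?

4

   i    0    1    2    3    4    5    6    7    8    9   10   11   12
a[i]   22    7    8    7    4   13    8    5    8   23   23    6   21
L[i]    1    1    2    1    1    3    2    2    3    4    4    3    4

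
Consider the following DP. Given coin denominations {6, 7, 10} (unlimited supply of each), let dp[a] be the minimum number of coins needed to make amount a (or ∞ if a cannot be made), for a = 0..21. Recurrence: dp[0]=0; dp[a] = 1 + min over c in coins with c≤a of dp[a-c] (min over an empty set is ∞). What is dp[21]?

3

 a  0  1  2  3  4  5  6  7  8  9 10 11 12 13 14 15 16 17 18 19 20 21
dp  0  -  -  -  -  -  1  1  -  -  1  -  2  2  2  -  2  2  3  3  2  3
(- denotes ∞ / unreachable)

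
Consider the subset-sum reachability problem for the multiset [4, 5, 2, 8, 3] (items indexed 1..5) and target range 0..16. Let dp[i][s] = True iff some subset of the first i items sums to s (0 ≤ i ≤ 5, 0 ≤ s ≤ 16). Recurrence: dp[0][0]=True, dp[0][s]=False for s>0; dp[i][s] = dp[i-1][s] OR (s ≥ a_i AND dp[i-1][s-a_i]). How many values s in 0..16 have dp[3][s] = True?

8

i\s   0   1   2   3   4   5   6   7   8   9  10  11  12  13  14  15  16
  0   T   F   F   F   F   F   F   F   F   F   F   F   F   F   F   F   F
  1   T   F   F   F   T   F   F   F   F   F   F   F   F   F   F   F   F
  2   T   F   F   F   T   T   F   F   F   T   F   F   F   F   F   F   F
  3   T   F   T   F   T   T   T   T   F   T   F   T   F   F   F   F   F
  4   T   F   T   F   T   T   T   T   T   T   T   T   T   T   T   T   F
  5   T   F   T   T   T   T   T   T   T   T   T   T   T   T   T   T   T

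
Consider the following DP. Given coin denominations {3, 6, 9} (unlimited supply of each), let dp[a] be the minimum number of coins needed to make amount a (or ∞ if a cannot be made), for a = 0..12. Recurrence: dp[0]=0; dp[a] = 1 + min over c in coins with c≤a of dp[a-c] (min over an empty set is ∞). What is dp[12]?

 a  0  1  2  3  4  5  6  7  8  9 10 11 12
dp  0  -  -  1  -  -  1  -  -  1  -  -  2
(- denotes ∞ / unreachable)

2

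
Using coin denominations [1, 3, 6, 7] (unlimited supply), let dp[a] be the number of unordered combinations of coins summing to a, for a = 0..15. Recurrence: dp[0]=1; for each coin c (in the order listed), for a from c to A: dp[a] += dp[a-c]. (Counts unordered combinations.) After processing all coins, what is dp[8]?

after  coin     0     1     2     3     4     5     6     7     8     9    10    11    12    13    14    15
          1     1     1     1     1     1     1     1     1     1     1     1     1     1     1     1     1
          3     1     1     1     2     2     2     3     3     3     4     4     4     5     5     5     6
          6     1     1     1     2     2     2     4     4     4     6     6     6     9     9     9    12
          7     1     1     1     2     2     2     4     5     5     7     8     8    11    13    14    17

5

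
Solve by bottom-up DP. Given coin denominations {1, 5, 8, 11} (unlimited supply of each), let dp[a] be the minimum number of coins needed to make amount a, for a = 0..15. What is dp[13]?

 a  0  1  2  3  4  5  6  7  8  9 10 11 12 13 14 15
dp  0  1  2  3  4  1  2  3  1  2  2  1  2  2  3  3

2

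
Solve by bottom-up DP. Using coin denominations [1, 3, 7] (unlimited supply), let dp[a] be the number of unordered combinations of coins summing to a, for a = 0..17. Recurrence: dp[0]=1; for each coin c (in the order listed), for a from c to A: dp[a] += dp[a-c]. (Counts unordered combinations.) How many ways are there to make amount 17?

after  coin     0     1     2     3     4     5     6     7     8     9    10    11    12    13    14    15    16    17
          1     1     1     1     1     1     1     1     1     1     1     1     1     1     1     1     1     1     1
          3     1     1     1     2     2     2     3     3     3     4     4     4     5     5     5     6     6     6
          7     1     1     1     2     2     2     3     4     4     5     6     6     7     8     9    10    11    12

12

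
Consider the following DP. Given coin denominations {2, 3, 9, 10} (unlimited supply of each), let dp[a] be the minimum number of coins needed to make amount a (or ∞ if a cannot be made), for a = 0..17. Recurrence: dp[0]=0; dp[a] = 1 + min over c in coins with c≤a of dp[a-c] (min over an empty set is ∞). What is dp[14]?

3

 a  0  1  2  3  4  5  6  7  8  9 10 11 12 13 14 15 16 17
dp  0  -  1  1  2  2  2  3  3  1  1  2  2  2  3  3  3  4
(- denotes ∞ / unreachable)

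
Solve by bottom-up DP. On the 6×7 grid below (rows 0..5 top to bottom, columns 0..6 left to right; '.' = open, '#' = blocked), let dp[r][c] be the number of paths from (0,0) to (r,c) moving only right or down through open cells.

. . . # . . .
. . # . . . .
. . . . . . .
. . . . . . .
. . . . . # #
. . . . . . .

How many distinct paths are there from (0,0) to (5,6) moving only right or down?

75

r\c   0   1   2   3   4   5   6
  0   1   1   1   0   0   0   0
  1   1   2   0   0   0   0   0
  2   1   3   3   3   3   3   3
  3   1   4   7  10  13  16  19
  4   1   5  12  22  35   0   0
  5   1   6  18  40  75  75  75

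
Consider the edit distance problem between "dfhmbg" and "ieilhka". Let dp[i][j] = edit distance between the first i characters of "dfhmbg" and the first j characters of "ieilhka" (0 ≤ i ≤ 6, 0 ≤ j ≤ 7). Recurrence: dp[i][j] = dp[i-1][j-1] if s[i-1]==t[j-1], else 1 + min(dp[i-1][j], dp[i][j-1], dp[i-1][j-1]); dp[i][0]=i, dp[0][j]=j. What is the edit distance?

   ''  i  e  i  l  h  k  a
''  0  1  2  3  4  5  6  7
 d  1  1  2  3  4  5  6  7
 f  2  2  2  3  4  5  6  7
 h  3  3  3  3  4  4  5  6
 m  4  4  4  4  4  5  5  6
 b  5  5  5  5  5  5  6  6
 g  6  6  6  6  6  6  6  7

7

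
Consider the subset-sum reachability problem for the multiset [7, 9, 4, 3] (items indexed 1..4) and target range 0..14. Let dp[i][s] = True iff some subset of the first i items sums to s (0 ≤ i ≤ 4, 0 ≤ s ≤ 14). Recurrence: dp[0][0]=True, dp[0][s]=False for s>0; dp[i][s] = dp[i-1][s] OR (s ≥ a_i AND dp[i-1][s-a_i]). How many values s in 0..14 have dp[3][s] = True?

6

i\s   0   1   2   3   4   5   6   7   8   9  10  11  12  13  14
  0   T   F   F   F   F   F   F   F   F   F   F   F   F   F   F
  1   T   F   F   F   F   F   F   T   F   F   F   F   F   F   F
  2   T   F   F   F   F   F   F   T   F   T   F   F   F   F   F
  3   T   F   F   F   T   F   F   T   F   T   F   T   F   T   F
  4   T   F   F   T   T   F   F   T   F   T   T   T   T   T   T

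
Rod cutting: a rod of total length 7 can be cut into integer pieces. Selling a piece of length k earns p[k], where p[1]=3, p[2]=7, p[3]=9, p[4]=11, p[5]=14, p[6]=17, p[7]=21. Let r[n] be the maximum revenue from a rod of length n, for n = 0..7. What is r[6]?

   n    0    1    2    3    4    5    6    7
r[n]    0    3    7   10   14   17   21   24

21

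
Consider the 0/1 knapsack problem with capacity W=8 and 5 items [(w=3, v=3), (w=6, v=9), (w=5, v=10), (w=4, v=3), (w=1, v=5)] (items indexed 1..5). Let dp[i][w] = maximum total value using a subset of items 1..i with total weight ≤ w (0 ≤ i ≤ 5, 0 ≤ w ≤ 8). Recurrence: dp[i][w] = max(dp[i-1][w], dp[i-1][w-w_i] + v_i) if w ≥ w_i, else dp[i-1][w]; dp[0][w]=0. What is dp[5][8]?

i\w   0   1   2   3   4   5   6   7   8
  0   0   0   0   0   0   0   0   0   0
  1   0   0   0   3   3   3   3   3   3
  2   0   0   0   3   3   3   9   9   9
  3   0   0   0   3   3  10  10  10  13
  4   0   0   0   3   3  10  10  10  13
  5   0   5   5   5   8  10  15  15  15

15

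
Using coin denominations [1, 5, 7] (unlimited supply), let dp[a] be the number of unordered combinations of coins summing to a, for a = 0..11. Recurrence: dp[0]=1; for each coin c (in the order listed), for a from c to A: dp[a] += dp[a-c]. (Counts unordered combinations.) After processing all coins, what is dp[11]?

after  coin     0     1     2     3     4     5     6     7     8     9    10    11
          1     1     1     1     1     1     1     1     1     1     1     1     1
          5     1     1     1     1     1     2     2     2     2     2     3     3
          7     1     1     1     1     1     2     2     3     3     3     4     4

4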